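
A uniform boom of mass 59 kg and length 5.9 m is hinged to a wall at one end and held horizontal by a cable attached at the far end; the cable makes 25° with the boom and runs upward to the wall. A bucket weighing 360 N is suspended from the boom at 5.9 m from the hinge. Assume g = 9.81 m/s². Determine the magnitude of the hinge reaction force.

|H| ≈ 1420 N

Take torques about the hinge: T sin 25° · 5.9 = 59×9.81×2.95 + 360×5.9 = 3831.4 N·m.
So T = 3831.4 / (0.4226 × 5.9) = 1536.6 N.
ΣF_x = 0: H_x = T cos 25° = 1392.6 N.
ΣF_y = 0: H_y = (59×9.81 + 360) − T sin 25° = 938.79 − 649.39 = 289.4 N.
|H| = √(H_x² + H_y²) = √((1392.6)² + (289.4)²) = 1422.4 N.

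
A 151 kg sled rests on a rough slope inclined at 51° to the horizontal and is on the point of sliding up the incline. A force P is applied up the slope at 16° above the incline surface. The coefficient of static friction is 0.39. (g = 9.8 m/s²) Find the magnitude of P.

On the verge of sliding up the incline, friction equals μN and acts down the slope.
Perpendicular: N + P sin 16° = W cos 51° = 931.3 N.
Along incline: P cos 16° = W sin 51° + μN  with W sin 51° = 1150 N.
Solving the pair for P and N: P = 1416 N, N = 541 N (and f = μN = 211 N).

P ≈ 1420 N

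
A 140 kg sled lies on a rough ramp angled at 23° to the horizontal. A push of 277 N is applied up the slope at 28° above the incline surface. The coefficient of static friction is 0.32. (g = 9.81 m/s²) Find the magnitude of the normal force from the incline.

Axes along / perpendicular to the incline. W sin 23° = 536.6 N down-slope; W cos 23° = 1264 N into the surface.
Perpendicular: N = W cos 23° − P sin 28° = 1264 − 130 = 1134 N.
Along incline: P cos 28° + f = W sin 23° (friction acts up-slope) → f = 536.6 − 244.6 = 292.1 N.
|f| = 292.1 N ≤ μN = 362.9 N, so the sled is indeed static.

N ≈ 1130 N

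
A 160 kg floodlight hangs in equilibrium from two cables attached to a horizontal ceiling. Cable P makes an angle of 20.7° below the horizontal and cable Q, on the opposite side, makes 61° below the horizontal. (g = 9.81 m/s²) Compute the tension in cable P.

T_P ≈ 769 N

Weight W = 160 × 9.81 = 1570 N acts straight down.
Horizontal: T_P cos 20.7° = T_Q cos 61°  →  T_Q = 1.93 T_P.
Vertical: T_P sin 20.7° + T_Q sin 61° = 1570.
Substituting the horizontal relation into the vertical equation gives 2.041 T_P = 1570, so T_P = 769 N.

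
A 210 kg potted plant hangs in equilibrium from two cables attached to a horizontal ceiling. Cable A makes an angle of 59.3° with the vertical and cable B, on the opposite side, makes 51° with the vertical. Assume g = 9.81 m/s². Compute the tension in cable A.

Angles from the horizontal: cable A is 90° − 59.3° = 30.7°, cable B is 90° − 51° = 39°.
Weight W = 210 × 9.81 = 2060 N acts straight down.
Horizontal: T_A cos 30.7° = T_B cos 39°  →  T_B = 1.106 T_A.
Vertical: T_A sin 30.7° + T_B sin 39° = 2060.
Substituting the horizontal relation into the vertical equation gives 1.207 T_A = 2060, so T_A = 1707 N.

T_A ≈ 1710 N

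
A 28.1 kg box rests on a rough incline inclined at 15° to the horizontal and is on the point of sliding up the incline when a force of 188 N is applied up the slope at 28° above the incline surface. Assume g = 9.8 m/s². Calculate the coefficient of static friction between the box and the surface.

μ ≈ 0.533

On the verge of sliding up the incline, friction is at its maximum μN and acts down the slope.
Perpendicular to incline: N = W cos 15° − P sin 28° = 266 − 88.26 = 177.7 N.
Along incline: P cos 28° − μN = W sin 15° → μ = −(W sin 15° − P cos 28°) / N = 0.5329.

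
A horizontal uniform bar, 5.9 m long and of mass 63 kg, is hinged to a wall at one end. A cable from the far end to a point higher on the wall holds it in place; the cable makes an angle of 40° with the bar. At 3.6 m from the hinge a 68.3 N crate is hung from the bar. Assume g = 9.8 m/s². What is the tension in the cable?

T ≈ 545 N

Take torques about the hinge: T sin 40° · 5.9 = 63×9.8×2.95 + 68.3×3.6 = 2067.2 N·m.
So T = 2067.2 / (0.6428 × 5.9) = 545.09 N.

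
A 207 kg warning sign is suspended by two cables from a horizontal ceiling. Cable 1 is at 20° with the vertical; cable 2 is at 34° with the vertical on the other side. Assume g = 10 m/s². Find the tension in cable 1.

Angles from the horizontal: cable 1 is 90° − 20° = 70°, cable 2 is 90° − 34° = 56°.
Weight W = 207 × 10 = 2070 N acts straight down.
Horizontal: T_1 cos 70° = T_2 cos 56°  →  T_2 = 0.6116 T_1.
Vertical: T_1 sin 70° + T_2 sin 56° = 2070.
Substituting the horizontal relation into the vertical equation gives 1.447 T_1 = 2070, so T_1 = 1431 N.

T_1 ≈ 1430 N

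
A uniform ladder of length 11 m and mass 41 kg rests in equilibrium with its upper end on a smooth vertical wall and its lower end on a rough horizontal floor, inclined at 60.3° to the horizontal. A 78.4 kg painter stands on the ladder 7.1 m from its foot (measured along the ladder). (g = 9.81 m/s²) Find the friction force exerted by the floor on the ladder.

f ≈ 398 N

Torques about the foot: N_wall · 11 sin 60.3° = 41×9.81×5.5 cos 60.3° + 78.4×9.81×7.1 cos 60.3° → N_wall = 397.86 N.
ΣF_x = 0: f_floor = N_wall = 397.86 N.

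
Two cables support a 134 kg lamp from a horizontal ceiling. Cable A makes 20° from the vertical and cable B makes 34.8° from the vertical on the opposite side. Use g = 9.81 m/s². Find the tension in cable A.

T_A ≈ 918 N

Angles from the horizontal: cable A is 90° − 20° = 70°, cable B is 90° − 34.8° = 55.2°.
Weight W = 134 × 9.81 = 1315 N acts straight down.
Horizontal: T_A cos 70° = T_B cos 55.2°  →  T_B = 0.5993 T_A.
Vertical: T_A sin 70° + T_B sin 55.2° = 1315.
Substituting the horizontal relation into the vertical equation gives 1.432 T_A = 1315, so T_A = 918.1 N.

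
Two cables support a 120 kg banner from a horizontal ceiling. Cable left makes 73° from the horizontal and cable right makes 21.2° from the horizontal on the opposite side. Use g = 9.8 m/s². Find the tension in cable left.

Weight W = 120 × 9.8 = 1176 N acts straight down.
Horizontal: T_left cos 73° = T_right cos 21.2°  →  T_right = 0.3136 T_left.
Vertical: T_left sin 73° + T_right sin 21.2° = 1176.
Substituting the horizontal relation into the vertical equation gives 1.07 T_left = 1176, so T_left = 1099 N.

T_left ≈ 1100 N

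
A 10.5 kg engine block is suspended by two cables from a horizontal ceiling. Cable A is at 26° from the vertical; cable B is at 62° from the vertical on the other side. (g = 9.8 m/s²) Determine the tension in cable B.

T_B ≈ 45.1 N

Angles from the horizontal: cable A is 90° − 26° = 64°, cable B is 90° − 62° = 28°.
Weight W = 10.5 × 9.8 = 102.9 N acts straight down.
Horizontal: T_A cos 64° = T_B cos 28°  →  T_A = 2.014 T_B.
Vertical: T_A sin 64° + T_B sin 28° = 102.9.
Substituting the horizontal relation into the vertical equation gives 2.28 T_B = 102.9, so T_B = 45.14 N.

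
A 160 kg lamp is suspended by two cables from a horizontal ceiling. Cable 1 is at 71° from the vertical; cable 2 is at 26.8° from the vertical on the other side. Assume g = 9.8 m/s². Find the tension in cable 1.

T_1 ≈ 714 N

Angles from the horizontal: cable 1 is 90° − 71° = 19°, cable 2 is 90° − 26.8° = 63.2°.
Weight W = 160 × 9.8 = 1568 N acts straight down.
Horizontal: T_1 cos 19° = T_2 cos 63.2°  →  T_2 = 2.097 T_1.
Vertical: T_1 sin 19° + T_2 sin 63.2° = 1568.
Substituting the horizontal relation into the vertical equation gives 2.197 T_1 = 1568, so T_1 = 713.6 N.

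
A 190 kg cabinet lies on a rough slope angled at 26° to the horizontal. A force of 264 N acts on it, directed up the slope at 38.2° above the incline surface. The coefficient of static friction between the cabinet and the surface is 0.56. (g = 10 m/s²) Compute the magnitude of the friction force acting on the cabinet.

f ≈ 625 N

Axes along / perpendicular to the incline. W sin 26° = 832.9 N down-slope; W cos 26° = 1708 N into the surface.
Perpendicular: N = W cos 26° − P sin 38.2° = 1708 − 163.3 = 1544 N.
Along incline: P cos 38.2° + f = W sin 26° (friction acts up-slope) → f = 832.9 − 207.5 = 625.4 N.
|f| = 625.4 N ≤ μN = 864.9 N, so the cabinet is indeed static.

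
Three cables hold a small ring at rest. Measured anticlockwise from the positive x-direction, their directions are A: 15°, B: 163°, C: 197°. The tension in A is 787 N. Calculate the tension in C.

Resolve: ΣF_x = 787 cos 15° + T_B cos 163° + T_C cos 197° = 0.
        ΣF_y = 787 sin 15° + T_B sin 163° + T_C sin 197° = 0.
The known terms sum to (760.2, 203.7) N, so -0.9563 T_B − 0.9563 T_C = -760.2 and 0.2924 T_B − 0.2924 T_C = -203.7.
Solving simultaneously: T_B = 49.12 N, T_C = 745.8 N.

T_C ≈ 746 N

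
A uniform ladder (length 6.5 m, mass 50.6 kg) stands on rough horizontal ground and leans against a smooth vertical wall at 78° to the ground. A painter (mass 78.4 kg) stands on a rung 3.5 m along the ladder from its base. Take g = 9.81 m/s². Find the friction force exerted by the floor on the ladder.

f ≈ 141 N

Torques about the foot: N_wall · 6.5 sin 78° = 50.6×9.81×3.25 cos 78° + 78.4×9.81×3.5 cos 78° → N_wall = 140.78 N.
ΣF_x = 0: f_floor = N_wall = 140.78 N.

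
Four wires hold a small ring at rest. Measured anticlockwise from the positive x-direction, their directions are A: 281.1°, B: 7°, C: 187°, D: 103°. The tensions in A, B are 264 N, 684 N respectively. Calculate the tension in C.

T_C ≈ 675 N

Resolve: ΣF_x = 264 cos 281.1° + 684 cos 7° + T_C cos 187° + T_D cos 103° = 0.
        ΣF_y = 264 sin 281.1° + 684 sin 7° + T_C sin 187° + T_D sin 103° = 0.
The known terms sum to (729.7, -175.7) N, so -0.9925 T_C − 0.2250 T_D = -729.7 and -0.1219 T_C + 0.9744 T_D = 175.7.
Solving simultaneously: T_C = 675.2 N, T_D = 264.8 N.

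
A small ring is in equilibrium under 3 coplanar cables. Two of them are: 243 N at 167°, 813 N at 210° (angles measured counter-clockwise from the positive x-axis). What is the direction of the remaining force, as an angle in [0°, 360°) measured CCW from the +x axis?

Sum the known components: ΣF_x = -940.9 N, ΣF_y = -351.8 N.
For equilibrium the remaining force must supply (−ΣF_x, −ΣF_y) = (940.9, 351.8) N.
Magnitude = √((940.9)² + (351.8)²) = 1004 N; direction = atan2(351.8, 940.9) = 20.5°.

θ ≈ 20.5°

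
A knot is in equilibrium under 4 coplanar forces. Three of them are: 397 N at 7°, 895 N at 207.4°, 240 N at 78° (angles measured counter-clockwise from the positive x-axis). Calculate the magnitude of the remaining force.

F ≈ 374 N

Sum the known components: ΣF_x = -350.7 N, ΣF_y = -128.7 N.
For equilibrium the remaining force must supply (−ΣF_x, −ΣF_y) = (350.7, 128.7) N.
Magnitude = √((350.7)² + (128.7)²) = 373.5 N; direction = atan2(128.7, 350.7) = 20.2°.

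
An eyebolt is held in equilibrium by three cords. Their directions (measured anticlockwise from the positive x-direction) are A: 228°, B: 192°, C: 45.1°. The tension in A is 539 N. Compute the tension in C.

T_C ≈ 580 N

Resolve: ΣF_x = 539 cos 228° + T_B cos 192° + T_C cos 45.1° = 0.
        ΣF_y = 539 sin 228° + T_B sin 192° + T_C sin 45.1° = 0.
The known terms sum to (-360.7, -400.6) N, so -0.9781 T_B + 0.7059 T_C = 360.7 and -0.2079 T_B + 0.7083 T_C = 400.6.
Solving simultaneously: T_B = 49.93 N, T_C = 580.1 N.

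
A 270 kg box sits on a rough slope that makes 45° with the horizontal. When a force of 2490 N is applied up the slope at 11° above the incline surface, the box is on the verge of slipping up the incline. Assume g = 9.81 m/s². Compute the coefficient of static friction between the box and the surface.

μ ≈ 0.409

On the verge of sliding up the incline, friction is at its maximum μN and acts down the slope.
Perpendicular to incline: N = W cos 45° − P sin 11° = 1873 − 475.1 = 1398 N.
Along incline: P cos 11° − μN = W sin 45° → μ = −(W sin 45° − P cos 11°) / N = 0.4087.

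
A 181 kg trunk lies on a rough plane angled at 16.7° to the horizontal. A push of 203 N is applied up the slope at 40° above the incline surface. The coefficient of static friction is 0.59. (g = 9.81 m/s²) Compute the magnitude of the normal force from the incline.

N ≈ 1570 N

Axes along / perpendicular to the incline. W sin 16.7° = 510.2 N down-slope; W cos 16.7° = 1701 N into the surface.
Perpendicular: N = W cos 16.7° − P sin 40° = 1701 − 130.5 = 1570 N.
Along incline: P cos 40° + f = W sin 16.7° (friction acts up-slope) → f = 510.2 − 155.5 = 354.7 N.
|f| = 354.7 N ≤ μN = 926.4 N, so the trunk is indeed static.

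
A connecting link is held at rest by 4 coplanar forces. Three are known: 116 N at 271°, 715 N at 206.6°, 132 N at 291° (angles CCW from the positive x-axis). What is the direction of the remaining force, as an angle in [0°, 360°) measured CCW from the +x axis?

θ ≈ 43.5°

Sum the known components: ΣF_x = -590 N, ΣF_y = -559.4 N.
For equilibrium the remaining force must supply (−ΣF_x, −ΣF_y) = (590, 559.4) N.
Magnitude = √((590)² + (559.4)²) = 813 N; direction = atan2(559.4, 590) = 43.5°.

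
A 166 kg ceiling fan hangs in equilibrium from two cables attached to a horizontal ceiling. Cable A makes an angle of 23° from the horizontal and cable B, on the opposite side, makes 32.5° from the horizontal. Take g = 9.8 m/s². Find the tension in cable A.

Weight W = 166 × 9.8 = 1627 N acts straight down.
Horizontal: T_A cos 23° = T_B cos 32.5°  →  T_B = 1.091 T_A.
Vertical: T_A sin 23° + T_B sin 32.5° = 1627.
Substituting the horizontal relation into the vertical equation gives 0.9772 T_A = 1627, so T_A = 1665 N.

T_A ≈ 1660 N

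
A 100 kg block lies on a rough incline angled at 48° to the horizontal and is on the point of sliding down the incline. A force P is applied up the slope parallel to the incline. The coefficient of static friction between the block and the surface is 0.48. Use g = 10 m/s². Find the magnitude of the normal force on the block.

On the verge of sliding down the incline, friction equals μN and acts up the slope.
Perpendicular: N + P sin 0° = W cos 48° = 669.1 N.
Along incline: P cos 0° + μN = W sin 48° with W sin 48° = 743.1 N.
Solving the pair for P and N: P = 422 N, N = 669.1 N (and f = μN = 321.2 N).

N ≈ 669 N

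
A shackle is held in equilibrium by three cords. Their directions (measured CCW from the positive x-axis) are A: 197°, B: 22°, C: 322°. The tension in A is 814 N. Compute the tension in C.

T_C ≈ 81.9 N

Resolve: ΣF_x = 814 cos 197° + T_B cos 22° + T_C cos 322° = 0.
        ΣF_y = 814 sin 197° + T_B sin 22° + T_C sin 322° = 0.
The known terms sum to (-778.4, -238) N, so 0.9272 T_B + 0.7880 T_C = 778.4 and 0.3746 T_B − 0.6157 T_C = 238.
Solving simultaneously: T_B = 769.9 N, T_C = 81.92 N.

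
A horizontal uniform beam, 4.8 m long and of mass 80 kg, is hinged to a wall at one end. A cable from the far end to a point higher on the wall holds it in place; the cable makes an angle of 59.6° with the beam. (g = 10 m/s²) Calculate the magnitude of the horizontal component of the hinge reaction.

H_x ≈ 235 N

Take torques about the hinge: T sin 59.6° · 4.8 = 80×10×2.4 = 1920 N·m.
So T = 1920 / (0.8625 × 4.8) = 463.76 N.
ΣF_x = 0: H_x = T cos 59.6° = 234.68 N.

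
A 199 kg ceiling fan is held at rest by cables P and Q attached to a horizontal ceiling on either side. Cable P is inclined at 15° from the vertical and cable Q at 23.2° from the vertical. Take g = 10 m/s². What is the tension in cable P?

T_P ≈ 1270 N

Angles from the horizontal: cable P is 90° − 15° = 75°, cable Q is 90° − 23.2° = 66.8°.
Weight W = 199 × 10 = 1990 N acts straight down.
Horizontal: T_P cos 75° = T_Q cos 66.8°  →  T_Q = 0.657 T_P.
Vertical: T_P sin 75° + T_Q sin 66.8° = 1990.
Substituting the horizontal relation into the vertical equation gives 1.57 T_P = 1990, so T_P = 1268 N.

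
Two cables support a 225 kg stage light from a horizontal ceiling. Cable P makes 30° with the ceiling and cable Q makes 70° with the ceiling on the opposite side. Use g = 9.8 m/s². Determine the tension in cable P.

Weight W = 225 × 9.8 = 2205 N acts straight down.
Horizontal: T_P cos 30° = T_Q cos 70°  →  T_Q = 2.532 T_P.
Vertical: T_P sin 30° + T_Q sin 70° = 2205.
Substituting the horizontal relation into the vertical equation gives 2.879 T_P = 2205, so T_P = 765.8 N.

T_P ≈ 766 N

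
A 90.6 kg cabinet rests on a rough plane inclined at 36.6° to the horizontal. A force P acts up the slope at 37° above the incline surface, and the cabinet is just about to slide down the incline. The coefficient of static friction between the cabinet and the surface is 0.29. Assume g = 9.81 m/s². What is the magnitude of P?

P ≈ 518 N

On the verge of sliding down the incline, friction equals μN and acts up the slope.
Perpendicular: N + P sin 37° = W cos 36.6° = 713.5 N.
Along incline: P cos 37° + μN = W sin 36.6° with W sin 36.6° = 529.9 N.
Solving the pair for P and N: P = 517.5 N, N = 402.1 N (and f = μN = 116.6 N).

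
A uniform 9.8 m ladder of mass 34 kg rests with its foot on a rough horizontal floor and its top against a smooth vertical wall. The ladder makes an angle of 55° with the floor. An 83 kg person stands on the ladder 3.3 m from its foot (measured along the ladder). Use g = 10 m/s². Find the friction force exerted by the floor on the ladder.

Torques about the foot: N_wall · 9.8 sin 55° = 34×10×4.9 cos 55° + 83×10×3.3 cos 55° → N_wall = 314.74 N.
ΣF_x = 0: f_floor = N_wall = 314.74 N.

f ≈ 315 N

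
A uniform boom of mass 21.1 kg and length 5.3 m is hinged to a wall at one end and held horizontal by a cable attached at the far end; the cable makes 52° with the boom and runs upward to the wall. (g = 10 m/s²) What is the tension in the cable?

Take torques about the hinge: T sin 52° · 5.3 = 21.1×10×2.65 = 559.15 N·m.
So T = 559.15 / (0.7880 × 5.3) = 133.88 N.

T ≈ 134 N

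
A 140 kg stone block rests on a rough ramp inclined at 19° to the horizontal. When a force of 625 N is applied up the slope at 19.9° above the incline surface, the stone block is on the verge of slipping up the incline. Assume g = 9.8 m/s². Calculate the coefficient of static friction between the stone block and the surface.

On the verge of sliding up the incline, friction is at its maximum μN and acts down the slope.
Perpendicular to incline: N = W cos 19° − P sin 19.9° = 1297 − 212.7 = 1085 N.
Along incline: P cos 19.9° − μN = W sin 19° → μ = −(W sin 19° − P cos 19.9°) / N = 0.13.

μ ≈ 0.130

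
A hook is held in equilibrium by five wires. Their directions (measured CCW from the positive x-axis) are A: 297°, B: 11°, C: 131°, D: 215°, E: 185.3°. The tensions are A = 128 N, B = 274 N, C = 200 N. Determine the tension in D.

T_D ≈ 143 N

Resolve: ΣF_x = 128 cos 297° + 274 cos 11° + 200 cos 131° + T_D cos 215° + T_E cos 185.3° = 0.
        ΣF_y = 128 sin 297° + 274 sin 11° + 200 sin 131° + T_D sin 215° + T_E sin 185.3° = 0.
The known terms sum to (195.9, 89.17) N, so -0.8192 T_D − 0.9957 T_E = -195.9 and -0.5736 T_D − 0.0924 T_E = -89.17.
Solving simultaneously: T_D = 142.7 N, T_E = 79.31 N.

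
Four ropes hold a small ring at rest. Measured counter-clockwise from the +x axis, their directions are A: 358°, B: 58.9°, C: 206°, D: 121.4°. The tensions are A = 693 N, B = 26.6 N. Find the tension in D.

T_D ≈ 312 N

Resolve: ΣF_x = 693 cos 358° + 26.6 cos 58.9° + T_C cos 206° + T_D cos 121.4° = 0.
        ΣF_y = 693 sin 358° + 26.6 sin 58.9° + T_C sin 206° + T_D sin 121.4° = 0.
The known terms sum to (706.3, -1.409) N, so -0.8988 T_C − 0.5210 T_D = -706.3 and -0.4384 T_C + 0.8536 T_D = 1.409.
Solving simultaneously: T_C = 604.8 N, T_D = 312.3 N.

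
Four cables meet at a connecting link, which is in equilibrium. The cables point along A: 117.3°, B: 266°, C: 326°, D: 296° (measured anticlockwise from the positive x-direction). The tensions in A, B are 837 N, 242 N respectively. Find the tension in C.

Resolve: ΣF_x = 837 cos 117.3° + 242 cos 266° + T_C cos 326° + T_D cos 296° = 0.
        ΣF_y = 837 sin 117.3° + 242 sin 266° + T_C sin 326° + T_D sin 296° = 0.
The known terms sum to (-400.8, 502.4) N, so 0.8290 T_C + 0.4384 T_D = 400.8 and -0.5592 T_C − 0.8988 T_D = -502.4.
Solving simultaneously: T_C = 280 N, T_D = 384.7 N.

T_C ≈ 280 N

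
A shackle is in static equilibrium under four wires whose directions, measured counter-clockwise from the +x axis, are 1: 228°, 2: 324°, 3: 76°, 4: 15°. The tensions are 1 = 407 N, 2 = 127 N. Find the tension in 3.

T_3 ≈ 366 N

Resolve: ΣF_x = 407 cos 228° + 127 cos 324° + T_3 cos 76° + T_4 cos 15° = 0.
        ΣF_y = 407 sin 228° + 127 sin 324° + T_3 sin 76° + T_4 sin 15° = 0.
The known terms sum to (-169.6, -377.1) N, so 0.2419 T_3 + 0.9659 T_4 = 169.6 and 0.9703 T_3 + 0.2588 T_4 = 377.1.
Solving simultaneously: T_3 = 366.3 N, T_4 = 83.83 N.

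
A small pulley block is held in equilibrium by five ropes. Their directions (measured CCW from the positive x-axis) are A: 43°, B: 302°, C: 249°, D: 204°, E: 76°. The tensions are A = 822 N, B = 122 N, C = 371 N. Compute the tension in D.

Resolve: ΣF_x = 822 cos 43° + 122 cos 302° + 371 cos 249° + T_D cos 204° + T_E cos 76° = 0.
        ΣF_y = 822 sin 43° + 122 sin 302° + 371 sin 249° + T_D sin 204° + T_E sin 76° = 0.
The known terms sum to (532.9, 110.8) N, so -0.9135 T_D + 0.2419 T_E = -532.9 and -0.4067 T_D + 0.9703 T_E = -110.8.
Solving simultaneously: T_D = 622.1 N, T_E = 146.6 N.

T_D ≈ 622 N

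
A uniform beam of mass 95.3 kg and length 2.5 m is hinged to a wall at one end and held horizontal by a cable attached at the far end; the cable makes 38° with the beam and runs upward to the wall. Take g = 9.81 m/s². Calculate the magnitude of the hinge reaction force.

|H| ≈ 759 N

Take torques about the hinge: T sin 38° · 2.5 = 95.3×9.81×1.25 = 1168.6 N·m.
So T = 1168.6 / (0.6157 × 2.5) = 759.26 N.
ΣF_x = 0: H_x = T cos 38° = 598.3 N.
ΣF_y = 0: H_y = (95.3×9.81) − T sin 38° = 934.89 − 467.45 = 467.45 N.
|H| = √(H_x² + H_y²) = √((598.3)² + (467.45)²) = 759.26 N.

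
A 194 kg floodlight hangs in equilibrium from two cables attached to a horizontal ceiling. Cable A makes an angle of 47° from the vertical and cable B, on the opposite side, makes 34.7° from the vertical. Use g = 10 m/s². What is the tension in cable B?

Angles from the horizontal: cable A is 90° − 47° = 43°, cable B is 90° − 34.7° = 55.3°.
Weight W = 194 × 10 = 1940 N acts straight down.
Horizontal: T_A cos 43° = T_B cos 55.3°  →  T_A = 0.7784 T_B.
Vertical: T_A sin 43° + T_B sin 55.3° = 1940.
Substituting the horizontal relation into the vertical equation gives 1.353 T_B = 1940, so T_B = 1434 N.

T_B ≈ 1430 N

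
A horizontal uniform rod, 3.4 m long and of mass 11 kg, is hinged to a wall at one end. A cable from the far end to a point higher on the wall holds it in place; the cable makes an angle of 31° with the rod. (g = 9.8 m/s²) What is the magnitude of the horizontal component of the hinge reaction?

Take torques about the hinge: T sin 31° · 3.4 = 11×9.8×1.7 = 183.26 N·m.
So T = 183.26 / (0.5150 × 3.4) = 104.65 N.
ΣF_x = 0: H_x = T cos 31° = 89.705 N.

H_x ≈ 89.7 N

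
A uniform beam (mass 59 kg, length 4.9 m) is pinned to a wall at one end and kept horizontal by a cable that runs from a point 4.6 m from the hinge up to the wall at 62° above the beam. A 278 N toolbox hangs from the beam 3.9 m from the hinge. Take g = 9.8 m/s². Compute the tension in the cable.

T ≈ 616 N

Take torques about the hinge: T sin 62° · 4.6 = 59×9.8×2.45 + 278×3.9 = 2500.8 N·m.
So T = 2500.8 / (0.8829 × 4.6) = 615.72 N.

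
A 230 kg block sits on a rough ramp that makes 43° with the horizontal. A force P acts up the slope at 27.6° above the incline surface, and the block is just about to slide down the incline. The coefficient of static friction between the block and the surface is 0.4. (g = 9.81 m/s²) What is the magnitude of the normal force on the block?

N ≈ 1070 N

On the verge of sliding down the incline, friction equals μN and acts up the slope.
Perpendicular: N + P sin 27.6° = W cos 43° = 1650 N.
Along incline: P cos 27.6° + μN = W sin 43° with W sin 43° = 1539 N.
Solving the pair for P and N: P = 1254 N, N = 1069 N (and f = μN = 427.7 N).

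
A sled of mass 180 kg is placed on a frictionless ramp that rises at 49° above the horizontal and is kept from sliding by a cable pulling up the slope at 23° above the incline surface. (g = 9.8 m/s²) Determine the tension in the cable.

T ≈ 1450 N

Take axes along and perpendicular to the incline. Weight components: W sin 49° = 1331 N down-slope, W cos 49° = 1157 N into the surface.
Along incline: T cos 23° = W sin 49° → T = 1446 N.
Perpendicular: N = W cos 49° − T sin 23° = 592.2 N.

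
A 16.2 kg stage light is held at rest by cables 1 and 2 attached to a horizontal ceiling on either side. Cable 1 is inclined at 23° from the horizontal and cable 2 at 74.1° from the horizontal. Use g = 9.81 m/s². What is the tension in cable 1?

Weight W = 16.2 × 9.81 = 158.9 N acts straight down.
Horizontal: T_1 cos 23° = T_2 cos 74.1°  →  T_2 = 3.36 T_1.
Vertical: T_1 sin 23° + T_2 sin 74.1° = 158.9.
Substituting the horizontal relation into the vertical equation gives 3.622 T_1 = 158.9, so T_1 = 43.87 N.

T_1 ≈ 43.9 N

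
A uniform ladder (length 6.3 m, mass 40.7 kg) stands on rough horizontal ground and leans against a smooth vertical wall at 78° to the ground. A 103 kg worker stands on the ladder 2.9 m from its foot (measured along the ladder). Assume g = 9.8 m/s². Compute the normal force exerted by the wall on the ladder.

N_wall ≈ 141 N

Torques about the foot: N_wall · 6.3 sin 78° = 40.7×9.8×3.15 cos 78° + 103×9.8×2.9 cos 78° → N_wall = 141.15 N.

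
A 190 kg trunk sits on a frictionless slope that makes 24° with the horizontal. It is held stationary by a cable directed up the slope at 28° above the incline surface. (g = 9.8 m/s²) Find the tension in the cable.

T ≈ 858 N

Take axes along and perpendicular to the incline. Weight components: W sin 24° = 757.3 N down-slope, W cos 24° = 1701 N into the surface.
Along incline: T cos 28° = W sin 24° → T = 857.7 N.
Perpendicular: N = W cos 24° − T sin 28° = 1298 N.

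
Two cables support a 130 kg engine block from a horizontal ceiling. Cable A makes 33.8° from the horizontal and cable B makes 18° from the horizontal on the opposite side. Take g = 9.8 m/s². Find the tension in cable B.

Weight W = 130 × 9.8 = 1274 N acts straight down.
Horizontal: T_A cos 33.8° = T_B cos 18°  →  T_A = 1.144 T_B.
Vertical: T_A sin 33.8° + T_B sin 18° = 1274.
Substituting the horizontal relation into the vertical equation gives 0.9457 T_B = 1274, so T_B = 1347 N.

T_B ≈ 1350 N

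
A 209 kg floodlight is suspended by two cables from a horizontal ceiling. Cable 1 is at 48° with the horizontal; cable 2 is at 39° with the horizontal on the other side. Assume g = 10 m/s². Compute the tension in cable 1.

Weight W = 209 × 10 = 2090 N acts straight down.
Horizontal: T_1 cos 48° = T_2 cos 39°  →  T_2 = 0.861 T_1.
Vertical: T_1 sin 48° + T_2 sin 39° = 2090.
Substituting the horizontal relation into the vertical equation gives 1.285 T_1 = 2090, so T_1 = 1626 N.

T_1 ≈ 1630 N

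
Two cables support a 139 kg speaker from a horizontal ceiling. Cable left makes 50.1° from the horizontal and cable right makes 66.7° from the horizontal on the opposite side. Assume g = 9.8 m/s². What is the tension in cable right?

Weight W = 139 × 9.8 = 1362 N acts straight down.
Horizontal: T_left cos 50.1° = T_right cos 66.7°  →  T_left = 0.6166 T_right.
Vertical: T_left sin 50.1° + T_right sin 66.7° = 1362.
Substituting the horizontal relation into the vertical equation gives 1.392 T_right = 1362, so T_right = 978.9 N.

T_right ≈ 979 N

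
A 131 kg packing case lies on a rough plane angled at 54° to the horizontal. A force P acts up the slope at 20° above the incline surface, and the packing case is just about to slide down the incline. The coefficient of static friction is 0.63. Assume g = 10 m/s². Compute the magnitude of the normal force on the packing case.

N ≈ 499 N

On the verge of sliding down the incline, friction equals μN and acts up the slope.
Perpendicular: N + P sin 20° = W cos 54° = 770 N.
Along incline: P cos 20° + μN = W sin 54° with W sin 54° = 1060 N.
Solving the pair for P and N: P = 793.6 N, N = 498.6 N (and f = μN = 314.1 N).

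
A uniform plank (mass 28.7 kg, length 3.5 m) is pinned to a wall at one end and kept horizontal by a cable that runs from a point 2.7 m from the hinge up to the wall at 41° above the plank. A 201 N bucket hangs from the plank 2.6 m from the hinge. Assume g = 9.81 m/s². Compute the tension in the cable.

Take torques about the hinge: T sin 41° · 2.7 = 28.7×9.81×1.75 + 201×2.6 = 1015.3 N·m.
So T = 1015.3 / (0.6561 × 2.7) = 573.18 N.

T ≈ 573 N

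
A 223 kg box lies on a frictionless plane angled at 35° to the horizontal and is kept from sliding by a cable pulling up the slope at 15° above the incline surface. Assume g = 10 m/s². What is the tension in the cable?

Take axes along and perpendicular to the incline. Weight components: W sin 35° = 1279 N down-slope, W cos 35° = 1827 N into the surface.
Along incline: T cos 15° = W sin 35° → T = 1324 N.
Perpendicular: N = W cos 35° − T sin 15° = 1484 N.

T ≈ 1320 N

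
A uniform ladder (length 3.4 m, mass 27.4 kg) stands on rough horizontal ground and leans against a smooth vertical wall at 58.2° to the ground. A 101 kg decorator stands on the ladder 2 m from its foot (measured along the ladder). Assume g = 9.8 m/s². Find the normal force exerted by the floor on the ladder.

ΣF_y = 0: N_floor = 27.4×9.8 + 101×9.8 = 1258.3 N.

N_floor ≈ 1260 N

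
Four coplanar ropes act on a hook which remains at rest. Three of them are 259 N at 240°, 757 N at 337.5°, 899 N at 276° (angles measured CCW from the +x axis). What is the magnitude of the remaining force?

F ≈ 1560 N

Sum the known components: ΣF_x = 663.8 N, ΣF_y = -1408 N.
For equilibrium the remaining force must supply (−ΣF_x, −ΣF_y) = (-663.8, 1408) N.
Magnitude = √((-663.8)² + (1408)²) = 1557 N; direction = atan2(1408, -663.8) = 115.2°.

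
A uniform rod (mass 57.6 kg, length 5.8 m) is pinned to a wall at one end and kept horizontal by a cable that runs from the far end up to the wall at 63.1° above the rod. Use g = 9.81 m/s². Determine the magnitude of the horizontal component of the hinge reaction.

Take torques about the hinge: T sin 63.1° · 5.8 = 57.6×9.81×2.9 = 1638.7 N·m.
So T = 1638.7 / (0.8918 × 5.8) = 316.81 N.
ΣF_x = 0: H_x = T cos 63.1° = 143.33 N.

H_x ≈ 143 N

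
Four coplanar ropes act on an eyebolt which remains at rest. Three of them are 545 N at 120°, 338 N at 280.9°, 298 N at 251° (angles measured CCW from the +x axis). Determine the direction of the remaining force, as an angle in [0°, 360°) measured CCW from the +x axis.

Sum the known components: ΣF_x = -305.6 N, ΣF_y = -141.7 N.
For equilibrium the remaining force must supply (−ΣF_x, −ΣF_y) = (305.6, 141.7) N.
Magnitude = √((305.6)² + (141.7)²) = 336.9 N; direction = atan2(141.7, 305.6) = 24.9°.

θ ≈ 24.9°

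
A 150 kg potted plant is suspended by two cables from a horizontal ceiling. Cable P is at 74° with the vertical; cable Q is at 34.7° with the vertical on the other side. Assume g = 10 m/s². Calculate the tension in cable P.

T_P ≈ 902 N

Angles from the horizontal: cable P is 90° − 74° = 16°, cable Q is 90° − 34.7° = 55.3°.
Weight W = 150 × 10 = 1500 N acts straight down.
Horizontal: T_P cos 16° = T_Q cos 55.3°  →  T_Q = 1.689 T_P.
Vertical: T_P sin 16° + T_Q sin 55.3° = 1500.
Substituting the horizontal relation into the vertical equation gives 1.664 T_P = 1500, so T_P = 901.5 N.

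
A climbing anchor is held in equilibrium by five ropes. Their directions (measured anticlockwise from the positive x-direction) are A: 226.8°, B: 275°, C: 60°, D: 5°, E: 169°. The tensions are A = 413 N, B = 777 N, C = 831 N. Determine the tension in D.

Resolve: ΣF_x = 413 cos 226.8° + 777 cos 275° + 831 cos 60° + T_D cos 5° + T_E cos 169° = 0.
        ΣF_y = 413 sin 226.8° + 777 sin 275° + 831 sin 60° + T_D sin 5° + T_E sin 169° = 0.
The known terms sum to (200.5, -355.4) N, so 0.9962 T_D − 0.9816 T_E = -200.5 and 0.0872 T_D + 0.1908 T_E = 355.4.
Solving simultaneously: T_D = 1127 N, T_E = 1348 N.

T_D ≈ 1130 N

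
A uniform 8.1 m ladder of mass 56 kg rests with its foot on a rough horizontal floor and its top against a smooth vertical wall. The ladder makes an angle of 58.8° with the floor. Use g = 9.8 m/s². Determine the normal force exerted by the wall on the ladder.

N_wall ≈ 166 N

Torques about the foot: N_wall · 8.1 sin 58.8° = 56×9.8×4.05 cos 58.8° → N_wall = 166.18 N.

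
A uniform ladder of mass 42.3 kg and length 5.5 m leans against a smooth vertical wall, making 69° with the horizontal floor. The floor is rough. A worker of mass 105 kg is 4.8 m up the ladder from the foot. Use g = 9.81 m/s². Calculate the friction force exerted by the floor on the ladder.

f ≈ 425 N

Torques about the foot: N_wall · 5.5 sin 69° = 42.3×9.81×2.75 cos 69° + 105×9.81×4.8 cos 69° → N_wall = 424.72 N.
ΣF_x = 0: f_floor = N_wall = 424.72 N.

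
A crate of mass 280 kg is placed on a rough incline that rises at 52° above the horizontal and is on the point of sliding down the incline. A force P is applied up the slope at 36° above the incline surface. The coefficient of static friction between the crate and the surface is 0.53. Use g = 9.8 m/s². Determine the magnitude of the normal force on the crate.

N ≈ 192 N

On the verge of sliding down the incline, friction equals μN and acts up the slope.
Perpendicular: N + P sin 36° = W cos 52° = 1689 N.
Along incline: P cos 36° + μN = W sin 52° with W sin 52° = 2162 N.
Solving the pair for P and N: P = 2547 N, N = 192.5 N (and f = μN = 102 N).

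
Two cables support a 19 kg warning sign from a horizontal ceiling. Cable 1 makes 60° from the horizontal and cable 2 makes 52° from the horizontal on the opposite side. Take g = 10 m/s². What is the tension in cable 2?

T_2 ≈ 102 N

Weight W = 19 × 10 = 190 N acts straight down.
Horizontal: T_1 cos 60° = T_2 cos 52°  →  T_1 = 1.231 T_2.
Vertical: T_1 sin 60° + T_2 sin 52° = 190.
Substituting the horizontal relation into the vertical equation gives 1.854 T_2 = 190, so T_2 = 102.5 N.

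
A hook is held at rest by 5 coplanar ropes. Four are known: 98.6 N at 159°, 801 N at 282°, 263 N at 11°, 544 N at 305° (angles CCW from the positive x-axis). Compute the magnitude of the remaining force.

Sum the known components: ΣF_x = 644.7 N, ΣF_y = -1144 N.
For equilibrium the remaining force must supply (−ΣF_x, −ΣF_y) = (-644.7, 1144) N.
Magnitude = √((-644.7)² + (1144)²) = 1313 N; direction = atan2(1144, -644.7) = 119.4°.

F ≈ 1310 N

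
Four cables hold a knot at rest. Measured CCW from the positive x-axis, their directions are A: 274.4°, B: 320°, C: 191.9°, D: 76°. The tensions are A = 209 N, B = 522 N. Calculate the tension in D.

Resolve: ΣF_x = 209 cos 274.4° + 522 cos 320° + T_C cos 191.9° + T_D cos 76° = 0.
        ΣF_y = 209 sin 274.4° + 522 sin 320° + T_C sin 191.9° + T_D sin 76° = 0.
The known terms sum to (415.9, -543.9) N, so -0.9785 T_C + 0.2419 T_D = -415.9 and -0.2062 T_C + 0.9703 T_D = 543.9.
Solving simultaneously: T_C = 594.9 N, T_D = 687 N.

T_D ≈ 687 N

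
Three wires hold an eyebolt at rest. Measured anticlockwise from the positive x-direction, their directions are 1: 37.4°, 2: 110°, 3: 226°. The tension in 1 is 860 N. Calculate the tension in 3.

Resolve: ΣF_x = 860 cos 37.4° + T_2 cos 110° + T_3 cos 226° = 0.
        ΣF_y = 860 sin 37.4° + T_2 sin 110° + T_3 sin 226° = 0.
The known terms sum to (683.2, 522.3) N, so -0.3420 T_2 − 0.6947 T_3 = -683.2 and 0.9397 T_2 − 0.7193 T_3 = -522.3.
Solving simultaneously: T_2 = 143.1 N, T_3 = 913.1 N.

T_3 ≈ 913 N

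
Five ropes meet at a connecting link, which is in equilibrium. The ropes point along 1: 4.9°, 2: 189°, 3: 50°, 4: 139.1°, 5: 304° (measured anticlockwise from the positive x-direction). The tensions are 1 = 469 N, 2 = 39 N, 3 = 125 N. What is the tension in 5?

Resolve: ΣF_x = 469 cos 4.9° + 39 cos 189° + 125 cos 50° + T_4 cos 139.1° + T_5 cos 304° = 0.
        ΣF_y = 469 sin 4.9° + 39 sin 189° + 125 sin 50° + T_4 sin 139.1° + T_5 sin 304° = 0.
The known terms sum to (509.1, 129.7) N, so -0.7559 T_4 + 0.5592 T_5 = -509.1 and 0.6547 T_4 − 0.8290 T_5 = -129.7.
Solving simultaneously: T_4 = 1899 N, T_5 = 1656 N.

T_5 ≈ 1660 N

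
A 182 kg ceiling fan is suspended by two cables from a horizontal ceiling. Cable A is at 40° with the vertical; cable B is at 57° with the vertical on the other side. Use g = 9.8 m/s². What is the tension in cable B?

Angles from the horizontal: cable A is 90° − 40° = 50°, cable B is 90° − 57° = 33°.
Weight W = 182 × 9.8 = 1784 N acts straight down.
Horizontal: T_A cos 50° = T_B cos 33°  →  T_A = 1.305 T_B.
Vertical: T_A sin 50° + T_B sin 33° = 1784.
Substituting the horizontal relation into the vertical equation gives 1.544 T_B = 1784, so T_B = 1155 N.

T_B ≈ 1160 N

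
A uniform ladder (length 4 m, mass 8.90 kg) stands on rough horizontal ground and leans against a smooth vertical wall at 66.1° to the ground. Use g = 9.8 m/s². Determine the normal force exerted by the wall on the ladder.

Torques about the foot: N_wall · 4 sin 66.1° = 8.90×9.8×2 cos 66.1° → N_wall = 19.325 N.

N_wall ≈ 19.3 N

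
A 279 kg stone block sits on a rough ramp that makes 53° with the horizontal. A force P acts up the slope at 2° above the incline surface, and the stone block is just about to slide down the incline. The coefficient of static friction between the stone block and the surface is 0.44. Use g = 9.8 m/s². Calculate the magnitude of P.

On the verge of sliding down the incline, friction equals μN and acts up the slope.
Perpendicular: N + P sin 2° = W cos 53° = 1645 N.
Along incline: P cos 2° + μN = W sin 53° with W sin 53° = 2184 N.
Solving the pair for P and N: P = 1483 N, N = 1594 N (and f = μN = 701.2 N).

P ≈ 1480 N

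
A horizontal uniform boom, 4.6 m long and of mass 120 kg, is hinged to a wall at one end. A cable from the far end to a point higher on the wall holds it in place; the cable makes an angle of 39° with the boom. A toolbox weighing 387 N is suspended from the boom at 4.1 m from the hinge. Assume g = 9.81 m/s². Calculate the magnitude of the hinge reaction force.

|H| ≈ 1310 N

Take torques about the hinge: T sin 39° · 4.6 = 120×9.81×2.3 + 387×4.1 = 4294.3 N·m.
So T = 4294.3 / (0.6293 × 4.6) = 1483.4 N.
ΣF_x = 0: H_x = T cos 39° = 1152.8 N.
ΣF_y = 0: H_y = (120×9.81 + 387) − T sin 39° = 1564.2 − 933.53 = 630.67 N.
|H| = √(H_x² + H_y²) = √((1152.8)² + (630.67)²) = 1314.1 N.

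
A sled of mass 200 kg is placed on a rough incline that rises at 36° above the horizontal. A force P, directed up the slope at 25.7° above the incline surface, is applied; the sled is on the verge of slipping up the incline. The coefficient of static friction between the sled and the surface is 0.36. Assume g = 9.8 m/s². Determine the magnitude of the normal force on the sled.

N ≈ 879 N

On the verge of sliding up the incline, friction equals μN and acts down the slope.
Perpendicular: N + P sin 25.7° = W cos 36° = 1586 N.
Along incline: P cos 25.7° = W sin 36° + μN  with W sin 36° = 1152 N.
Solving the pair for P and N: P = 1630 N, N = 878.9 N (and f = μN = 316.4 N).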